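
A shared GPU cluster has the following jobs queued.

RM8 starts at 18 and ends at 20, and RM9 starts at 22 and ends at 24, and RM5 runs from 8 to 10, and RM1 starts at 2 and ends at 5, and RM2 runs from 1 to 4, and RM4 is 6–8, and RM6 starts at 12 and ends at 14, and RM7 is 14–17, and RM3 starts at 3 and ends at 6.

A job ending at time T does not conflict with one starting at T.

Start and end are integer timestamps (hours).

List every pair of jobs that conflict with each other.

RM1 & RM2, RM1 & RM3, RM2 & RM3

Sorted by start: RM2, RM1, RM3, RM4, RM5, RM6, RM7, RM8, RM9.
RM1 starts before RM2 ends → RM2 and RM1 overlap.
RM3 starts before RM2 ends → RM2 and RM3 overlap.
RM4 starts after RM2 ends, so RM2 has no further overlaps.
RM3 starts before RM1 ends → RM1 and RM3 overlap.
RM4 starts after RM1 ends, so RM1 has no further overlaps.
RM4 starts exactly when RM3 ends (back-to-back, no overlap), so RM3 has no further overlaps.
RM5 starts exactly when RM4 ends (back-to-back, no overlap), so RM4 has no further overlaps.
RM6 starts after RM5 ends, so RM5 has no further overlaps.
RM7 starts exactly when RM6 ends (back-to-back, no overlap), so RM6 has no further overlaps.
RM8 starts after RM7 ends, so RM7 has no further overlaps.
RM9 starts after RM8 ends.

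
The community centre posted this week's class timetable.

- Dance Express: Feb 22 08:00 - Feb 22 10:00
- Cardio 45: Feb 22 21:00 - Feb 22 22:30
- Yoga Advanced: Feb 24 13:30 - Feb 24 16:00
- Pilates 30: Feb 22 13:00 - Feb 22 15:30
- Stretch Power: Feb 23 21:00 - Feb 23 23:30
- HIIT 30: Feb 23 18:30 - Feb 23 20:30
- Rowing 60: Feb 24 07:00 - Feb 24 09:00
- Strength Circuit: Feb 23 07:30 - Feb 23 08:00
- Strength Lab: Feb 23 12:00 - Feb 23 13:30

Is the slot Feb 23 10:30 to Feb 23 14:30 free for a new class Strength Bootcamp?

Dance Express: ends Feb 22 10:00 at or before Strength Bootcamp starts Feb 23 10:30 → clear.
Pilates 30: ends Feb 22 15:30 at or before Strength Bootcamp starts Feb 23 10:30 → clear.
Cardio 45: ends Feb 22 22:30 at or before Strength Bootcamp starts Feb 23 10:30 → clear.
Strength Circuit: ends Feb 23 08:00 at or before Strength Bootcamp starts Feb 23 10:30 → clear.
Strength Lab: starts Feb 23 12:00 before Strength Bootcamp ends Feb 23 14:30, and ends Feb 23 13:30 after Strength Bootcamp starts Feb 23 10:30 → overlap.
HIIT 30: starts Feb 23 18:30 at or after Strength Bootcamp ends Feb 23 14:30 → clear.
Stretch Power: starts Feb 23 21:00 at or after Strength Bootcamp ends Feb 23 14:30 → clear.
Rowing 60: starts Feb 24 07:00 at or after Strength Bootcamp ends Feb 23 14:30 → clear.
Yoga Advanced: starts Feb 24 13:30 at or after Strength Bootcamp ends Feb 23 14:30 → clear.
Strength Bootcamp overlaps Strength Lab.

No — it overlaps Strength Lab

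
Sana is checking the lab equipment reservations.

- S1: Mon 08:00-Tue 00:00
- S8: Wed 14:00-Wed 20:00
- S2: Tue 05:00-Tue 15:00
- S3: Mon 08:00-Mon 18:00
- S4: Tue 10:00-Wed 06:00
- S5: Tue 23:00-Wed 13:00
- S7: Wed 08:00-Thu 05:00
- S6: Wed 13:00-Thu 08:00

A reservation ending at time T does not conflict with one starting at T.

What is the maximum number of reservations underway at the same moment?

3

Sweep the timeline, counting +1 at each start and −1 at each end (ends before starts at a tie):
Mon 08:00 start S1 → 1
Mon 08:00 start S3 → 2
Mon 18:00 end S3 → 1
Tue 00:00 end S1 → 0
Tue 05:00 start S2 → 1
Tue 10:00 start S4 → 2
Tue 15:00 end S2 → 1
Tue 23:00 start S5 → 2
Wed 06:00 end S4 → 1
Wed 08:00 start S7 → 2
Wed 13:00 end S5 → 1
Wed 13:00 start S6 → 2
Wed 14:00 start S8 → 3
Wed 20:00 end S8 → 2
Thu 05:00 end S7 → 1
Thu 08:00 end S6 → 0
Peak is 3, at Wed 14:00 (S6, S7, S8).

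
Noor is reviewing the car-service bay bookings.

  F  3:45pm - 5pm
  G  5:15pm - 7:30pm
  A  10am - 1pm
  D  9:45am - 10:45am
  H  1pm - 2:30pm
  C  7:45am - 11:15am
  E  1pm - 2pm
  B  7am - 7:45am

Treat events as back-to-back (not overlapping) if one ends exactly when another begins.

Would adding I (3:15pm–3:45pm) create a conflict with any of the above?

No — it doesn't clash with anything

B: ends 7:45am at or before I starts 3:15pm → clear.
C: ends 11:15am at or before I starts 3:15pm → clear.
D: ends 10:45am at or before I starts 3:15pm → clear.
A: ends 1pm at or before I starts 3:15pm → clear.
E: ends 2pm at or before I starts 3:15pm → clear.
H: ends 2:30pm at or before I starts 3:15pm → clear.
F: starts 3:45pm at or after I ends 3:45pm → clear.
G: starts 5:15pm at or after I ends 3:45pm → clear.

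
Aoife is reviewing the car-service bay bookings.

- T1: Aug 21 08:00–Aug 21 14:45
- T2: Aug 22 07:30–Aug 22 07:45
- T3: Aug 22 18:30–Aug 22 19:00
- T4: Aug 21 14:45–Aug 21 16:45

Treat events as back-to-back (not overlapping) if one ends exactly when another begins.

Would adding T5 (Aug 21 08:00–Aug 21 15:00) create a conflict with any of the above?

Yes — it overlaps T1, T4

T1: starts Aug 21 08:00 before T5 ends Aug 21 15:00, and ends Aug 21 14:45 after T5 starts Aug 21 08:00 → overlap.
T4: starts Aug 21 14:45 before T5 ends Aug 21 15:00, and ends Aug 21 16:45 after T5 starts Aug 21 08:00 → overlap.
T2: starts Aug 22 07:30 at or after T5 ends Aug 21 15:00 → clear.
T3: starts Aug 22 18:30 at or after T5 ends Aug 21 15:00 → clear.
T5 overlaps T1, T4.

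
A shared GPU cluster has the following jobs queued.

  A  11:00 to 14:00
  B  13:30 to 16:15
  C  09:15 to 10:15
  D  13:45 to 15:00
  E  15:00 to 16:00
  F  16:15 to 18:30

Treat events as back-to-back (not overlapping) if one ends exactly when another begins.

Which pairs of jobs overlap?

A & B, A & D, B & D, B & E

Sorted by start: C, A, B, D, E, F.
A starts after C ends, so C has no further overlaps.
B starts before A ends → A and B overlap.
D starts before A ends → A and D overlap.
E starts after A ends, so A has no further overlaps.
D starts before B ends → B and D overlap.
E starts before B ends → B and E overlap.
F starts exactly when B ends (back-to-back, no overlap).
E starts exactly when D ends (back-to-back, no overlap), so D has no further overlaps.
F starts after E ends.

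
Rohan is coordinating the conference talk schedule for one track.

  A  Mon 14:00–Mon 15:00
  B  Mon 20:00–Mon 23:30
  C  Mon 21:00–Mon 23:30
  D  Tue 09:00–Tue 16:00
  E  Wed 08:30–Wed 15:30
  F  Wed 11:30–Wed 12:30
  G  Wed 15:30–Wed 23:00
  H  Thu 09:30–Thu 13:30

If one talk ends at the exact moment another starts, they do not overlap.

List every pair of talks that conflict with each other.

Sorted by start: A, B, C, D, E, F, G, H.
B starts after A ends, so A has no further overlaps.
C starts before B ends → B and C overlap.
D starts after B ends, so B has no further overlaps.
D starts after C ends, so C has no further overlaps.
E starts after D ends, so D has no further overlaps.
F starts before E ends → E and F overlap.
G starts exactly when E ends (back-to-back, no overlap), so E has no further overlaps.
G starts after F ends, so F has no further overlaps.
H starts after G ends.

B & C, E & F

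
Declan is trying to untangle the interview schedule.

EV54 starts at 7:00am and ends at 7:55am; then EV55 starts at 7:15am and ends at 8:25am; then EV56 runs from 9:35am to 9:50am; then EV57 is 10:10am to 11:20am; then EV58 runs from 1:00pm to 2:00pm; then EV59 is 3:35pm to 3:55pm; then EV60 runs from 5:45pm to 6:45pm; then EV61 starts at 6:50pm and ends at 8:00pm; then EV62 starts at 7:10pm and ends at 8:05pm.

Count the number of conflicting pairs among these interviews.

Sorted by start: EV54, EV55, EV56, EV57, EV58, EV59, EV60, EV61, EV62.
EV55 starts before EV54 ends → EV54 and EV55 overlap.
EV56 starts after EV54 ends, so EV54 has no further overlaps.
EV56 starts after EV55 ends, so EV55 has no further overlaps.
EV57 starts after EV56 ends, so EV56 has no further overlaps.
EV58 starts after EV57 ends, so EV57 has no further overlaps.
EV59 starts after EV58 ends, so EV58 has no further overlaps.
EV60 starts after EV59 ends, so EV59 has no further overlaps.
EV61 starts after EV60 ends, so EV60 has no further overlaps.
EV62 starts before EV61 ends → EV61 and EV62 overlap.
Overlapping pairs: EV54 & EV55, EV61 & EV62 — 2 in total.

2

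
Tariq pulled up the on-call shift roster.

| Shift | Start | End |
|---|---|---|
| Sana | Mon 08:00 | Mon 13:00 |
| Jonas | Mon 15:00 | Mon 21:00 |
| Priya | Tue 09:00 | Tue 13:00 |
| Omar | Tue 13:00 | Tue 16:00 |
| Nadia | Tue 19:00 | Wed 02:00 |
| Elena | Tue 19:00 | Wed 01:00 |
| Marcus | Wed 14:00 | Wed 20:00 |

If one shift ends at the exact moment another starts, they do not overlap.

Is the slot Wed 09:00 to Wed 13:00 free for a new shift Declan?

Sana: ends Mon 13:00 at or before Declan starts Wed 09:00 → clear.
Jonas: ends Mon 21:00 at or before Declan starts Wed 09:00 → clear.
Priya: ends Tue 13:00 at or before Declan starts Wed 09:00 → clear.
Omar: ends Tue 16:00 at or before Declan starts Wed 09:00 → clear.
Nadia: ends Wed 02:00 at or before Declan starts Wed 09:00 → clear.
Elena: ends Wed 01:00 at or before Declan starts Wed 09:00 → clear.
Marcus: starts Wed 14:00 at or after Declan ends Wed 13:00 → clear.

Yes — the slot is free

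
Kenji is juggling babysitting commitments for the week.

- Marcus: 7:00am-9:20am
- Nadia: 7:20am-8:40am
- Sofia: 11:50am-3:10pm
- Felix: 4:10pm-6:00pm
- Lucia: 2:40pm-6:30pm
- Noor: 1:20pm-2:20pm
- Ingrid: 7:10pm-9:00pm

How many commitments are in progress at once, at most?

Sort all start/end points and keep a running count:
7:00am start Marcus → 1
7:20am start Nadia → 2
8:40am end Nadia → 1
9:20am end Marcus → 0
11:50am start Sofia → 1
1:20pm start Noor → 2
2:20pm end Noor → 1
2:40pm start Lucia → 2
3:10pm end Sofia → 1
4:10pm start Felix → 2
6:00pm end Felix → 1
6:30pm end Lucia → 0
7:10pm start Ingrid → 1
9:00pm end Ingrid → 0
Peak is 2, at 7:20am (Marcus, Nadia).

2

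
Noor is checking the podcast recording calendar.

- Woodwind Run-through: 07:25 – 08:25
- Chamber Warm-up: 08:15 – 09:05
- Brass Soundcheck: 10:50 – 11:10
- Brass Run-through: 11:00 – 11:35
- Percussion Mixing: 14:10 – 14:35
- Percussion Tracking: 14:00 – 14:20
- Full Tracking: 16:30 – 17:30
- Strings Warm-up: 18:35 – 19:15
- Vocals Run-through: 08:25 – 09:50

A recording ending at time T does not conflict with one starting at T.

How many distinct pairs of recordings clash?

Sorted by start: Woodwind Run-through, Chamber Warm-up, Vocals Run-through, Brass Soundcheck, Brass Run-through, Percussion Tracking, Percussion Mixing, Full Tracking, Strings Warm-up.
Chamber Warm-up starts before Woodwind Run-through ends → Woodwind Run-through and Chamber Warm-up overlap.
Vocals Run-through starts exactly when Woodwind Run-through ends (back-to-back, no overlap); Woodwind Run-through is clear from here.
Vocals Run-through starts before Chamber Warm-up ends → Chamber Warm-up and Vocals Run-through overlap.
Brass Soundcheck starts after Chamber Warm-up ends; Chamber Warm-up is clear from here.
Brass Soundcheck starts after Vocals Run-through ends; Vocals Run-through is clear from here.
Brass Run-through starts before Brass Soundcheck ends → Brass Soundcheck and Brass Run-through overlap.
Percussion Tracking starts after Brass Soundcheck ends; Brass Soundcheck is clear from here.
Percussion Tracking starts after Brass Run-through ends; Brass Run-through is clear from here.
Percussion Mixing starts before Percussion Tracking ends → Percussion Tracking and Percussion Mixing overlap.
Full Tracking starts after Percussion Tracking ends; Percussion Tracking is clear from here.
Full Tracking starts after Percussion Mixing ends; Percussion Mixing is clear from here.
Strings Warm-up starts after Full Tracking ends.
Overlapping pairs: Brass Run-through & Brass Soundcheck, Chamber Warm-up & Vocals Run-through, Chamber Warm-up & Woodwind Run-through, Percussion Mixing & Percussion Tracking — 4 in total.

4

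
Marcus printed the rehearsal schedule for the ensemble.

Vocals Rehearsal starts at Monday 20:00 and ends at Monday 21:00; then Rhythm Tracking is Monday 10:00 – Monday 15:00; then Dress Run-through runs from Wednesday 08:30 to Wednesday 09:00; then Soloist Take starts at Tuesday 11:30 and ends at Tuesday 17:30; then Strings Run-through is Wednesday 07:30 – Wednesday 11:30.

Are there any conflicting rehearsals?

Yes

Sorted by start: Rhythm Tracking, Vocals Rehearsal, Soloist Take, Strings Run-through, Dress Run-through.
Vocals Rehearsal starts after Rhythm Tracking ends; Rhythm Tracking is clear from here.
Soloist Take starts after Vocals Rehearsal ends; Vocals Rehearsal is clear from here.
Strings Run-through starts after Soloist Take ends; Soloist Take is clear from here.
Dress Run-through starts before Strings Run-through ends → Strings Run-through and Dress Run-through overlap.
That's a conflict, so the schedule is not conflict-free.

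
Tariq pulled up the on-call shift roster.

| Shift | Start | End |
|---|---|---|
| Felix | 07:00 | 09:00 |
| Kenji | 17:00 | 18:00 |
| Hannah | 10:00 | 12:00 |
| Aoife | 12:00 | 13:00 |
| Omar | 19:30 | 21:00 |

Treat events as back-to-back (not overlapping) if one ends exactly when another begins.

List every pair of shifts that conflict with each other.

Sorted by start: Felix, Hannah, Aoife, Kenji, Omar.
Hannah starts after Felix ends; Felix is clear from here.
Aoife starts exactly when Hannah ends (back-to-back, no overlap); Hannah is clear from here.
Kenji starts after Aoife ends; Aoife is clear from here.
Omar starts after Kenji ends.

no overlapping pairs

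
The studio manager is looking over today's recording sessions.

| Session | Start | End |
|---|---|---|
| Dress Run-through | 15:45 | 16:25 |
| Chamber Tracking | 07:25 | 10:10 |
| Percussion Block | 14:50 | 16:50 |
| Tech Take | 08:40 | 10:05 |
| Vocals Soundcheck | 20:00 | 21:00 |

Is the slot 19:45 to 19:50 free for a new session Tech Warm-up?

Chamber Tracking: ends 10:10 at or before Tech Warm-up starts 19:45 → clear.
Tech Take: ends 10:05 at or before Tech Warm-up starts 19:45 → clear.
Percussion Block: ends 16:50 at or before Tech Warm-up starts 19:45 → clear.
Dress Run-through: ends 16:25 at or before Tech Warm-up starts 19:45 → clear.
Vocals Soundcheck: starts 20:00 at or after Tech Warm-up ends 19:50 → clear.

Yes — the slot is free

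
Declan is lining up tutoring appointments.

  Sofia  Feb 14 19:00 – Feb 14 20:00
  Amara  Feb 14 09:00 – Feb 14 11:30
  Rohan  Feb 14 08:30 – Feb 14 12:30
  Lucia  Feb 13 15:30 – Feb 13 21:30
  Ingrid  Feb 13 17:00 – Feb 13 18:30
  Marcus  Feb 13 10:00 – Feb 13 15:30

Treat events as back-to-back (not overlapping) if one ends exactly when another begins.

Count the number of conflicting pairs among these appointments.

2

Sorted by start: Marcus, Lucia, Ingrid, Rohan, Amara, Sofia.
Lucia starts exactly when Marcus ends (back-to-back, no overlap), so nothing later overlaps Marcus either.
Ingrid starts before Lucia ends → Lucia and Ingrid overlap.
Rohan starts after Lucia ends, so nothing later overlaps Lucia either.
Rohan starts after Ingrid ends, so nothing later overlaps Ingrid either.
Amara starts before Rohan ends → Rohan and Amara overlap.
Sofia starts after Rohan ends.
Sofia starts after Amara ends.
Overlapping pairs: Amara & Rohan, Ingrid & Lucia — 2 in total.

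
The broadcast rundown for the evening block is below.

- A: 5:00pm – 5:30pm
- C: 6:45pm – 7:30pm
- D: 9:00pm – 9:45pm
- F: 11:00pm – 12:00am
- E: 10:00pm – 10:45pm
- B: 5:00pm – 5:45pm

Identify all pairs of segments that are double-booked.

Sorted by start: A, B, C, D, E, F.
B starts before A ends → A and B overlap.
C starts after A ends, so nothing later overlaps A either.
C starts after B ends, so nothing later overlaps B either.
D starts after C ends, so nothing later overlaps C either.
E starts after D ends, so nothing later overlaps D either.
F starts after E ends.

A & B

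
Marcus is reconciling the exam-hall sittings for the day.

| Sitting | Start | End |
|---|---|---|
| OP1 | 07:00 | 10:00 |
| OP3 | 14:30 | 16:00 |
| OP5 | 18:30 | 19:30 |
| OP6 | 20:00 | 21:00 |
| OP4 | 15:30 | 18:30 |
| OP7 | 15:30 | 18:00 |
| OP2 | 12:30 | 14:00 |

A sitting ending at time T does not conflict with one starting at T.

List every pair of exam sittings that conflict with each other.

Sorted by start: OP1, OP2, OP3, OP4, OP7, OP5, OP6.
OP2 starts after OP1 ends, so OP1 has no further overlaps.
OP3 starts after OP2 ends, so OP2 has no further overlaps.
OP4 starts before OP3 ends → OP3 and OP4 overlap.
OP7 starts before OP3 ends → OP3 and OP7 overlap.
OP5 starts after OP3 ends, so OP3 has no further overlaps.
OP7 starts before OP4 ends → OP4 and OP7 overlap.
OP5 starts exactly when OP4 ends (back-to-back, no overlap), so OP4 has no further overlaps.
OP5 starts after OP7 ends, so OP7 has no further overlaps.
OP6 starts after OP5 ends.

OP3 & OP4, OP3 & OP7, OP4 & OP7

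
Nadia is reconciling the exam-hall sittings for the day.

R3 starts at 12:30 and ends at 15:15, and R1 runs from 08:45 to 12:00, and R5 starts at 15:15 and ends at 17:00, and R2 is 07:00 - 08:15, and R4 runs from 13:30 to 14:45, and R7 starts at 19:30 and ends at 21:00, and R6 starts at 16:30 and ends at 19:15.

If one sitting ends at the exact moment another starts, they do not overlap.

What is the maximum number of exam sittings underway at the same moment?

2

Sort all start/end points and keep a running count:
07:00 start R2 → 1
08:15 end R2 → 0
08:45 start R1 → 1
12:00 end R1 → 0
12:30 start R3 → 1
13:30 start R4 → 2
14:45 end R4 → 1
15:15 end R3 → 0
15:15 start R5 → 1
16:30 start R6 → 2
17:00 end R5 → 1
19:15 end R6 → 0
19:30 start R7 → 1
21:00 end R7 → 0
Peak is 2, at 13:30 (R3, R4).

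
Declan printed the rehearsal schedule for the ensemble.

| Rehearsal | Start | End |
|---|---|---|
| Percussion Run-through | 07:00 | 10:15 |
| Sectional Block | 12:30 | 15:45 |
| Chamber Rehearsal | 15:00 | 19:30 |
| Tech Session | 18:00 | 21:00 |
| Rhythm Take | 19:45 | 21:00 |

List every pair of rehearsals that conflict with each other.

Check each pair: they overlap iff neither finishes before the other starts.
Sorted by start: Percussion Run-through, Sectional Block, Chamber Rehearsal, Tech Session, Rhythm Take.
Sectional Block starts after Percussion Run-through ends, so Percussion Run-through has no further overlaps.
Chamber Rehearsal starts before Sectional Block ends → Sectional Block and Chamber Rehearsal overlap.
Tech Session starts after Sectional Block ends, so Sectional Block has no further overlaps.
Tech Session starts before Chamber Rehearsal ends → Chamber Rehearsal and Tech Session overlap.
Rhythm Take starts after Chamber Rehearsal ends.
Rhythm Take starts before Tech Session ends → Tech Session and Rhythm Take overlap.

Chamber Rehearsal & Sectional Block, Chamber Rehearsal & Tech Session, Rhythm Take & Tech Session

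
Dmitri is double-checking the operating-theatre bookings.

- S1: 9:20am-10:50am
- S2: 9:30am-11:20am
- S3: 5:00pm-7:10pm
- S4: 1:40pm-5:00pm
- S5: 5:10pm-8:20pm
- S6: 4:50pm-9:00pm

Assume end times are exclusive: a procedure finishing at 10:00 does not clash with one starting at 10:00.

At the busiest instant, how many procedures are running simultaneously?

3

Walk through starts and ends in time order (an end at T is processed before a start at T):
9:20am start S1 → 1
9:30am start S2 → 2
10:50am end S1 → 1
11:20am end S2 → 0
1:40pm start S4 → 1
4:50pm start S6 → 2
5:00pm end S4 → 1
5:00pm start S3 → 2
5:10pm start S5 → 3
7:10pm end S3 → 2
8:20pm end S5 → 1
9:00pm end S6 → 0
Peak is 3, at 5:10pm (S3, S5, S6).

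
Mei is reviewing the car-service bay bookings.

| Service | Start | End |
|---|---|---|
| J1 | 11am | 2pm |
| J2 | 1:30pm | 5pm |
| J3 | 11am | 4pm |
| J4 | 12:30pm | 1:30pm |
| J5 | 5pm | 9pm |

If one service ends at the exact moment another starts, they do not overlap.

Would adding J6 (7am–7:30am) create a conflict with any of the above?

No — it doesn't clash with anything

J1: starts 11am at or after J6 ends 7:30am → clear.
J3: starts 11am at or after J6 ends 7:30am → clear.
J4: starts 12:30pm at or after J6 ends 7:30am → clear.
J2: starts 1:30pm at or after J6 ends 7:30am → clear.
J5: starts 5pm at or after J6 ends 7:30am → clear.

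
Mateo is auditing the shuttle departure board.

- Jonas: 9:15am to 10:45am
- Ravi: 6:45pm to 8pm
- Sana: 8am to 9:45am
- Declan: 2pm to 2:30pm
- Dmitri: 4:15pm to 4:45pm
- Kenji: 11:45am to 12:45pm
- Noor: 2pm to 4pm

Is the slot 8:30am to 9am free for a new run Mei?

Sana: starts 8am before Mei ends 9am, and ends 9:45am after Mei starts 8:30am → overlap.
Jonas: starts 9:15am at or after Mei ends 9am → clear.
Kenji: starts 11:45am at or after Mei ends 9am → clear.
Declan: starts 2pm at or after Mei ends 9am → clear.
Noor: starts 2pm at or after Mei ends 9am → clear.
Dmitri: starts 4:15pm at or after Mei ends 9am → clear.
Ravi: starts 6:45pm at or after Mei ends 9am → clear.
Mei overlaps Sana.

No — it overlaps Sana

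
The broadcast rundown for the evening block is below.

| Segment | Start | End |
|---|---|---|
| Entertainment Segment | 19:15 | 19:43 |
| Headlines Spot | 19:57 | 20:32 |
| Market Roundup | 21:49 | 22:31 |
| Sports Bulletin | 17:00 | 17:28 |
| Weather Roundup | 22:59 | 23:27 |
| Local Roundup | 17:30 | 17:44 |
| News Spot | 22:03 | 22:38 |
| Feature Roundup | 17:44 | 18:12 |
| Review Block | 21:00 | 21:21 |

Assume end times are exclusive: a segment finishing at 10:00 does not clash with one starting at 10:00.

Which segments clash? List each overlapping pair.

Market Roundup & News Spot

Sorted by start: Sports Bulletin, Local Roundup, Feature Roundup, Entertainment Segment, Headlines Spot, Review Block, Market Roundup, News Spot, Weather Roundup.
Local Roundup starts after Sports Bulletin ends — done with Sports Bulletin.
Feature Roundup starts exactly when Local Roundup ends (back-to-back, no overlap) — done with Local Roundup.
Entertainment Segment starts after Feature Roundup ends — done with Feature Roundup.
Headlines Spot starts after Entertainment Segment ends — done with Entertainment Segment.
Review Block starts after Headlines Spot ends — done with Headlines Spot.
Market Roundup starts after Review Block ends — done with Review Block.
News Spot starts before Market Roundup ends → Market Roundup and News Spot overlap.
Weather Roundup starts after Market Roundup ends.
Weather Roundup starts after News Spot ends.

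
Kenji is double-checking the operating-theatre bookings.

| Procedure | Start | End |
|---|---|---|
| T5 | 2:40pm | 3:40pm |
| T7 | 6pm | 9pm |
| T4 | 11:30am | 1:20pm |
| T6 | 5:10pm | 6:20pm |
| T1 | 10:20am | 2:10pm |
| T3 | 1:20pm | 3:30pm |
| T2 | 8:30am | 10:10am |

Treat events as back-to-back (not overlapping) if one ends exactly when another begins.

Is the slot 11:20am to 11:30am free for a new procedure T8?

No — it overlaps T1

T2: ends 10:10am at or before T8 starts 11:20am → clear.
T1: starts 10:20am before T8 ends 11:30am, and ends 2:10pm after T8 starts 11:20am → overlap.
T4: starts 11:30am at or after T8 ends 11:30am → clear.
T3: starts 1:20pm at or after T8 ends 11:30am → clear.
T5: starts 2:40pm at or after T8 ends 11:30am → clear.
T6: starts 5:10pm at or after T8 ends 11:30am → clear.
T7: starts 6pm at or after T8 ends 11:30am → clear.
T8 overlaps T1.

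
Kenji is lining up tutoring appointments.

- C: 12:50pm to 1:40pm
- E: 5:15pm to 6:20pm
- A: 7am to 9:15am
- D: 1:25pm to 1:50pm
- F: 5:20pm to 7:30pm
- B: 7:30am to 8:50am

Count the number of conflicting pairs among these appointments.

3

Sorted by start: A, B, C, D, E, F.
B starts before A ends → A and B overlap.
C starts after A ends, so nothing later overlaps A either.
C starts after B ends, so nothing later overlaps B either.
D starts before C ends → C and D overlap.
E starts after C ends, so nothing later overlaps C either.
E starts after D ends, so nothing later overlaps D either.
F starts before E ends → E and F overlap.
Overlapping pairs: A & B, C & D, E & F — 3 in total.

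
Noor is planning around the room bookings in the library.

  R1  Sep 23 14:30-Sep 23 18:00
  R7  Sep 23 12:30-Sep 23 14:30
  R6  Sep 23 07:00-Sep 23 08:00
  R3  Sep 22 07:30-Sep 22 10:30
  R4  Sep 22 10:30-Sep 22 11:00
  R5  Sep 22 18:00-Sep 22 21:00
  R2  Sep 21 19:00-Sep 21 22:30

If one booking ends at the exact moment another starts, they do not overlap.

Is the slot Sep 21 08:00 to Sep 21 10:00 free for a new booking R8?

Yes — the slot is free

R2: starts Sep 21 19:00 at or after R8 ends Sep 21 10:00 → clear.
R3: starts Sep 22 07:30 at or after R8 ends Sep 21 10:00 → clear.
R4: starts Sep 22 10:30 at or after R8 ends Sep 21 10:00 → clear.
R5: starts Sep 22 18:00 at or after R8 ends Sep 21 10:00 → clear.
R6: starts Sep 23 07:00 at or after R8 ends Sep 21 10:00 → clear.
R7: starts Sep 23 12:30 at or after R8 ends Sep 21 10:00 → clear.
R1: starts Sep 23 14:30 at or after R8 ends Sep 21 10:00 → clear.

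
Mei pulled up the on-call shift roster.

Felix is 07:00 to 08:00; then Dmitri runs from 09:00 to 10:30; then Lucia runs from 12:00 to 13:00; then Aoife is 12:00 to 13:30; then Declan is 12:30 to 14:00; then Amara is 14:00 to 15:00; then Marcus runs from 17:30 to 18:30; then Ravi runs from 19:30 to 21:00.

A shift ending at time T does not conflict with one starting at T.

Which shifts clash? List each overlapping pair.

Two intervals overlap when each starts before the other ends.
Sorted by start: Felix, Dmitri, Lucia, Aoife, Declan, Amara, Marcus, Ravi.
Dmitri starts after Felix ends — done with Felix.
Lucia starts after Dmitri ends — done with Dmitri.
Aoife starts before Lucia ends → Lucia and Aoife overlap.
Declan starts before Lucia ends → Lucia and Declan overlap.
Amara starts after Lucia ends — done with Lucia.
Declan starts before Aoife ends → Aoife and Declan overlap.
Amara starts after Aoife ends — done with Aoife.
Amara starts exactly when Declan ends (back-to-back, no overlap) — done with Declan.
Marcus starts after Amara ends — done with Amara.
Ravi starts after Marcus ends.

Aoife & Declan, Aoife & Lucia, Declan & Lucia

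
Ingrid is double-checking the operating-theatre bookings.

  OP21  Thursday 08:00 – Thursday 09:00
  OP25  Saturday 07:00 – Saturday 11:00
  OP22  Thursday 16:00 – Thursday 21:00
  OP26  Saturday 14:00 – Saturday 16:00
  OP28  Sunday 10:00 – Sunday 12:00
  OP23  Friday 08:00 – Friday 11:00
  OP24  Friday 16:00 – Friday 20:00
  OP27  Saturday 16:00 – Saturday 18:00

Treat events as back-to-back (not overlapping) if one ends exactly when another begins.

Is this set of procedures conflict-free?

Yes

Sorted by start: OP21, OP22, OP23, OP24, OP25, OP26, OP27, OP28.
OP22 starts after OP21 ends, so nothing later overlaps OP21 either.
OP23 starts after OP22 ends, so nothing later overlaps OP22 either.
OP24 starts after OP23 ends, so nothing later overlaps OP23 either.
OP25 starts after OP24 ends, so nothing later overlaps OP24 either.
OP26 starts after OP25 ends, so nothing later overlaps OP25 either.
OP27 starts exactly when OP26 ends (back-to-back, no overlap), so nothing later overlaps OP26 either.
OP28 starts after OP27 ends.
Every pair is clear; the schedule has no overlaps.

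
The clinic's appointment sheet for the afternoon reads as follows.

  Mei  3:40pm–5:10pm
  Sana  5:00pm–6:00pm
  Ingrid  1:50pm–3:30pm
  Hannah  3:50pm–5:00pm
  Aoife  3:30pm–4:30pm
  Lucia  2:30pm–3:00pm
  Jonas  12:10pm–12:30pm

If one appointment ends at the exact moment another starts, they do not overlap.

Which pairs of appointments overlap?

Aoife & Hannah, Aoife & Mei, Hannah & Mei, Ingrid & Lucia, Mei & Sana

Two intervals overlap when each starts before the other ends.
Sorted by start: Jonas, Ingrid, Lucia, Aoife, Mei, Hannah, Sana.
Ingrid starts after Jonas ends, so nothing later overlaps Jonas either.
Lucia starts before Ingrid ends → Ingrid and Lucia overlap.
Aoife starts exactly when Ingrid ends (back-to-back, no overlap), so nothing later overlaps Ingrid either.
Aoife starts after Lucia ends, so nothing later overlaps Lucia either.
Mei starts before Aoife ends → Aoife and Mei overlap.
Hannah starts before Aoife ends → Aoife and Hannah overlap.
Sana starts after Aoife ends.
Hannah starts before Mei ends → Mei and Hannah overlap.
Sana starts before Mei ends → Mei and Sana overlap.
Sana starts exactly when Hannah ends (back-to-back, no overlap).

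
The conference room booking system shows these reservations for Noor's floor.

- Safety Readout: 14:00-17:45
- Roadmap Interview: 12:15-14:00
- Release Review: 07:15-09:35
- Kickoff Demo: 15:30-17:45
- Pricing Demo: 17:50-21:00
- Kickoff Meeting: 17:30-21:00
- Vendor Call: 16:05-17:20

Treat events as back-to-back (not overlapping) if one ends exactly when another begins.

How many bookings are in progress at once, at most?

3

Walk through starts and ends in time order (an end at T is processed before a start at T):
07:15 start Release Review → 1
09:35 end Release Review → 0
12:15 start Roadmap Interview → 1
14:00 end Roadmap Interview → 0
14:00 start Safety Readout → 1
15:30 start Kickoff Demo → 2
16:05 start Vendor Call → 3
17:20 end Vendor Call → 2
17:30 start Kickoff Meeting → 3
17:45 end Kickoff Demo → 2
17:45 end Safety Readout → 1
17:50 start Pricing Demo → 2
21:00 end Kickoff Meeting → 1
21:00 end Pricing Demo → 0
Peak is 3, at 16:05 (Kickoff Demo, Safety Readout, Vendor Call).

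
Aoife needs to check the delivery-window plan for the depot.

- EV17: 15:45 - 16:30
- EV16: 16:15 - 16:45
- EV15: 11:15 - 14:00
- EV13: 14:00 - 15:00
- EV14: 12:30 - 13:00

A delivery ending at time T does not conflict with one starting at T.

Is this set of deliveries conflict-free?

No

Two intervals overlap when each starts before the other ends.
Sorted by start: EV15, EV14, EV13, EV17, EV16.
EV14 starts before EV15 ends → EV15 and EV14 overlap.
That's a conflict, so the schedule is not conflict-free.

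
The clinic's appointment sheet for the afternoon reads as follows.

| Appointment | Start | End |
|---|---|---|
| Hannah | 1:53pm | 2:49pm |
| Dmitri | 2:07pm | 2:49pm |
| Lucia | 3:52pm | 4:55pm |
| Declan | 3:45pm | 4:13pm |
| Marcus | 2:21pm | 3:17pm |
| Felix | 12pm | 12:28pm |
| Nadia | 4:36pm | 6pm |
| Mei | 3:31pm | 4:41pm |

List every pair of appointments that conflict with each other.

Declan & Lucia, Declan & Mei, Dmitri & Hannah, Dmitri & Marcus, Hannah & Marcus, Lucia & Mei, Lucia & Nadia, Mei & Nadia

Sorted by start: Felix, Hannah, Dmitri, Marcus, Mei, Declan, Lucia, Nadia.
Hannah starts after Felix ends, so nothing later overlaps Felix either.
Dmitri starts before Hannah ends → Hannah and Dmitri overlap.
Marcus starts before Hannah ends → Hannah and Marcus overlap.
Mei starts after Hannah ends, so nothing later overlaps Hannah either.
Marcus starts before Dmitri ends → Dmitri and Marcus overlap.
Mei starts after Dmitri ends, so nothing later overlaps Dmitri either.
Mei starts after Marcus ends, so nothing later overlaps Marcus either.
Declan starts before Mei ends → Mei and Declan overlap.
Lucia starts before Mei ends → Mei and Lucia overlap.
Nadia starts before Mei ends → Mei and Nadia overlap.
Lucia starts before Declan ends → Declan and Lucia overlap.
Nadia starts after Declan ends.
Nadia starts before Lucia ends → Lucia and Nadia overlap.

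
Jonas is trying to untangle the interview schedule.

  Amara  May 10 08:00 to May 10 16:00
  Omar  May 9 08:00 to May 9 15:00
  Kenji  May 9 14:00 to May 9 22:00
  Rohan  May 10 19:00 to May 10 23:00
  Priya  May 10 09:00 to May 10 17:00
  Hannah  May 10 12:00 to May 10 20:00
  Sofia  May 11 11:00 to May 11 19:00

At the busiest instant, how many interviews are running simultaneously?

3

Walk through starts and ends in time order (an end at T is processed before a start at T):
May 9 08:00 start Omar → 1
May 9 14:00 start Kenji → 2
May 9 15:00 end Omar → 1
May 9 22:00 end Kenji → 0
May 10 08:00 start Amara → 1
May 10 09:00 start Priya → 2
May 10 12:00 start Hannah → 3
May 10 16:00 end Amara → 2
May 10 17:00 end Priya → 1
May 10 19:00 start Rohan → 2
May 10 20:00 end Hannah → 1
May 10 23:00 end Rohan → 0
May 11 11:00 start Sofia → 1
May 11 19:00 end Sofia → 0
Peak is 3, at May 10 12:00 (Amara, Hannah, Priya).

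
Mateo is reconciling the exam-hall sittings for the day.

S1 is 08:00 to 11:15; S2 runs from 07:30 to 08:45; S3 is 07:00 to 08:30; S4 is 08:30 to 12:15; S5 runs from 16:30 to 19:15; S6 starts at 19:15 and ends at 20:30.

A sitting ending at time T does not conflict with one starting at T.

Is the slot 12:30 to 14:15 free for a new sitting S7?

Yes — the slot is free

S3: ends 08:30 at or before S7 starts 12:30 → clear.
S2: ends 08:45 at or before S7 starts 12:30 → clear.
S1: ends 11:15 at or before S7 starts 12:30 → clear.
S4: ends 12:15 at or before S7 starts 12:30 → clear.
S5: starts 16:30 at or after S7 ends 14:15 → clear.
S6: starts 19:15 at or after S7 ends 14:15 → clear.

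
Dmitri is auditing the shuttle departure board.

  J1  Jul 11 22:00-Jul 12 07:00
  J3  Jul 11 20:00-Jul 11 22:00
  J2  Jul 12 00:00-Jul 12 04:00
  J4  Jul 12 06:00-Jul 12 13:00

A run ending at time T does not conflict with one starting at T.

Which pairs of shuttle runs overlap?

Sorted by start: J3, J1, J2, J4.
J1 starts exactly when J3 ends (back-to-back, no overlap); J3 is clear from here.
J2 starts before J1 ends → J1 and J2 overlap.
J4 starts before J1 ends → J1 and J4 overlap.
J4 starts after J2 ends.

J1 & J2, J1 & J4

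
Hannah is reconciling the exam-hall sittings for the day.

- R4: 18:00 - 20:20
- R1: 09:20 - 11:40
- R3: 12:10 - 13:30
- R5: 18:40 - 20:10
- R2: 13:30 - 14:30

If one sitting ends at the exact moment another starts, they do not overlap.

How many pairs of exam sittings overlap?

Sorted by start: R1, R3, R2, R4, R5.
R3 starts after R1 ends; R1 is clear from here.
R2 starts exactly when R3 ends (back-to-back, no overlap); R3 is clear from here.
R4 starts after R2 ends; R2 is clear from here.
R5 starts before R4 ends → R4 and R5 overlap.
Overlapping pairs: R4 & R5 — 1 in total.

1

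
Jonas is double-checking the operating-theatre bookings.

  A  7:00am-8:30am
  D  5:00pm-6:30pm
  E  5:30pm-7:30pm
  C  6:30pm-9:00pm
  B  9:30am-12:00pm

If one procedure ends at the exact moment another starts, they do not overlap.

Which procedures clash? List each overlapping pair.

C & E, D & E

Sorted by start: A, B, D, E, C.
B starts after A ends, so nothing later overlaps A either.
D starts after B ends, so nothing later overlaps B either.
E starts before D ends → D and E overlap.
C starts exactly when D ends (back-to-back, no overlap).
C starts before E ends → E and C overlap.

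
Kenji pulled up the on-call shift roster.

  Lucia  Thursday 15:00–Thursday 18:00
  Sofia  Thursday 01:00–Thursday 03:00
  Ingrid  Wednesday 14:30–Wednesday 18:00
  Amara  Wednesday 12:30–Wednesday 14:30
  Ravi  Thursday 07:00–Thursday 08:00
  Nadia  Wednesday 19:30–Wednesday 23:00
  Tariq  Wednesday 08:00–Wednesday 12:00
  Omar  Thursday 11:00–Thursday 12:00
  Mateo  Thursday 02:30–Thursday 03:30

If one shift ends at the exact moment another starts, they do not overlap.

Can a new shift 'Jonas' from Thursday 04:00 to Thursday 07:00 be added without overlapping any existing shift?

Tariq: ends Wednesday 12:00 at or before Jonas starts Thursday 04:00 → clear.
Amara: ends Wednesday 14:30 at or before Jonas starts Thursday 04:00 → clear.
Ingrid: ends Wednesday 18:00 at or before Jonas starts Thursday 04:00 → clear.
Nadia: ends Wednesday 23:00 at or before Jonas starts Thursday 04:00 → clear.
Sofia: ends Thursday 03:00 at or before Jonas starts Thursday 04:00 → clear.
Mateo: ends Thursday 03:30 at or before Jonas starts Thursday 04:00 → clear.
Ravi: starts Thursday 07:00 at or after Jonas ends Thursday 07:00 → clear.
Omar: starts Thursday 11:00 at or after Jonas ends Thursday 07:00 → clear.
Lucia: starts Thursday 15:00 at or after Jonas ends Thursday 07:00 → clear.

Yes — the slot is free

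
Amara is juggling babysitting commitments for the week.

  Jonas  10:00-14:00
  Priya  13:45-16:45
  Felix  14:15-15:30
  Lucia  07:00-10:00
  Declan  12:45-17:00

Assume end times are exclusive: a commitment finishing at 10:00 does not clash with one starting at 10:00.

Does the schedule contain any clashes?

Yes

Sorted by start: Lucia, Jonas, Declan, Priya, Felix.
Jonas starts exactly when Lucia ends (back-to-back, no overlap) — done with Lucia.
Declan starts before Jonas ends → Jonas and Declan overlap.
That's a conflict, so the schedule is not conflict-free.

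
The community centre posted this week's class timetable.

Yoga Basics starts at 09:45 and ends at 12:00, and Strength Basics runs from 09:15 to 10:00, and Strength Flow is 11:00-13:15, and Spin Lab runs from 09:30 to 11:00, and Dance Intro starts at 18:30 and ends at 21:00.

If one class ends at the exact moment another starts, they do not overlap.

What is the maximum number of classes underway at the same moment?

Sweep the timeline, counting +1 at each start and −1 at each end (ends before starts at a tie):
09:15 start Strength Basics → 1
09:30 start Spin Lab → 2
09:45 start Yoga Basics → 3
10:00 end Strength Basics → 2
11:00 end Spin Lab → 1
11:00 start Strength Flow → 2
12:00 end Yoga Basics → 1
13:15 end Strength Flow → 0
18:30 start Dance Intro → 1
21:00 end Dance Intro → 0
Peak is 3, at 09:45 (Spin Lab, Strength Basics, Yoga Basics).

3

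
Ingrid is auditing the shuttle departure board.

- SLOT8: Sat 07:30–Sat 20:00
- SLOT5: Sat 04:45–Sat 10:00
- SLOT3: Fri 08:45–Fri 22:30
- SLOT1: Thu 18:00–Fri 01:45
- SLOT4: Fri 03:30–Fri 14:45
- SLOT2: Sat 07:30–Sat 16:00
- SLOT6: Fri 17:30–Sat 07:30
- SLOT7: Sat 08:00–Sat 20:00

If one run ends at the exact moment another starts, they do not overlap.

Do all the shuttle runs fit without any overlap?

Sorted by start: SLOT1, SLOT4, SLOT3, SLOT6, SLOT5, SLOT2, SLOT8, SLOT7.
SLOT4 starts after SLOT1 ends — done with SLOT1.
SLOT3 starts before SLOT4 ends → SLOT4 and SLOT3 overlap.
That's a conflict, so the schedule is not conflict-free.

No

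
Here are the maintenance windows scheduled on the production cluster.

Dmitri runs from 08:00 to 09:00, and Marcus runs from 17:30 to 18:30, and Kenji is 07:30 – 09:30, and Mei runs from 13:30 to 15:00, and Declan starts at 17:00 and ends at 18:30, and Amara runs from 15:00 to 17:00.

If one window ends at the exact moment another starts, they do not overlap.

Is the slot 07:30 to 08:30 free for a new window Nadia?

No — it overlaps Dmitri, Kenji

Kenji: starts 07:30 before Nadia ends 08:30, and ends 09:30 after Nadia starts 07:30 → overlap.
Dmitri: starts 08:00 before Nadia ends 08:30, and ends 09:00 after Nadia starts 07:30 → overlap.
Mei: starts 13:30 at or after Nadia ends 08:30 → clear.
Amara: starts 15:00 at or after Nadia ends 08:30 → clear.
Declan: starts 17:00 at or after Nadia ends 08:30 → clear.
Marcus: starts 17:30 at or after Nadia ends 08:30 → clear.
Nadia overlaps Kenji, Dmitri.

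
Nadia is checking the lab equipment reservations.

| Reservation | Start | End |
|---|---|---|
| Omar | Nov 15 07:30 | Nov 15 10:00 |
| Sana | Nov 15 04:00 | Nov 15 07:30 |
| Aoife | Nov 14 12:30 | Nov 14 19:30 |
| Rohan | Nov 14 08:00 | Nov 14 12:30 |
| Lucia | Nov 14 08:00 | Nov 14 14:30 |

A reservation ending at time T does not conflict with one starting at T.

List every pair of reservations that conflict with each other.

Aoife & Lucia, Lucia & Rohan

Sorted by start: Lucia, Rohan, Aoife, Sana, Omar.
Rohan starts before Lucia ends → Lucia and Rohan overlap.
Aoife starts before Lucia ends → Lucia and Aoife overlap.
Sana starts after Lucia ends, so Lucia has no further overlaps.
Aoife starts exactly when Rohan ends (back-to-back, no overlap), so Rohan has no further overlaps.
Sana starts after Aoife ends, so Aoife has no further overlaps.
Omar starts exactly when Sana ends (back-to-back, no overlap).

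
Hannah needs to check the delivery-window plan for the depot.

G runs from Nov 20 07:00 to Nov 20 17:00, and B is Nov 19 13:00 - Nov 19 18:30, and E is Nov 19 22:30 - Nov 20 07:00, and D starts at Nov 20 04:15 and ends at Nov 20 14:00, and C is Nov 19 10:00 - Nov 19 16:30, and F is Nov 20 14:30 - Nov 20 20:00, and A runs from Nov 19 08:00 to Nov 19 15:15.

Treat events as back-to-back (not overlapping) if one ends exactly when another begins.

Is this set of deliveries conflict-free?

No

Sorted by start: A, C, B, E, D, G, F.
C starts before A ends → A and C overlap.
That's a conflict, so the schedule is not conflict-free.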